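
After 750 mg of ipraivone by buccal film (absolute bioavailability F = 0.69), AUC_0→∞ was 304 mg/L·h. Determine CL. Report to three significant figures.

CL = 1.70 L/h

CL = F × Dose / AUC_0→∞
   = 0.69 × 750 / 304 = 1.7023 L/h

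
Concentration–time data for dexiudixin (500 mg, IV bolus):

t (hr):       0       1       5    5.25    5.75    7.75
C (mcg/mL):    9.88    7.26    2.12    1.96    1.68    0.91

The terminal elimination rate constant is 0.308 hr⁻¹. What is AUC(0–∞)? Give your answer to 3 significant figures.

AUC = 34.3 mcg/mL·hr

Trapezoidal AUC_0→7.75:
  [0→1]: (9.88+7.26)/2 × 1 = 8.57
  [1→5]: (7.26+2.12)/2 × 4 = 18.76
  [5→5.25]: (2.12+1.96)/2 × 0.25 = 0.51
  [5.25→5.75]: (1.96+1.68)/2 × 0.5 = 0.91
  [5.75→7.75]: (1.68+0.91)/2 × 2 = 2.59
  Sum = 31.34 mcg/mL·hr
Extrapolated tail: C_last / k_e = 0.91 / 0.308 = 2.955
AUC_0→∞ = 31.34 + 2.955 = 34.295 mcg/mL·hr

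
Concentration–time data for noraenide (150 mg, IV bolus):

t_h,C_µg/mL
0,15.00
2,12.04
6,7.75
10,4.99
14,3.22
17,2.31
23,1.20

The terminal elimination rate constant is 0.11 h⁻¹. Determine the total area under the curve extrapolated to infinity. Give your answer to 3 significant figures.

AUC = 138 µg/mL·h

Trapezoidal AUC_0→23:
  [0→2]: (15.00+12.04)/2 × 2 = 27.04
  [2→6]: (12.04+7.75)/2 × 4 = 39.58
  [6→10]: (7.75+4.99)/2 × 4 = 25.48
  [10→14]: (4.99+3.22)/2 × 4 = 16.42
  [14→17]: (3.22+2.31)/2 × 3 = 8.295
  [17→23]: (2.31+1.20)/2 × 6 = 10.53
  Sum = 127.345 µg/mL·h
Extrapolated tail: C_last / k_e = 1.20 / 0.11 = 10.909
AUC_0→∞ = 127.345 + 10.909 = 138.254 µg/mL·h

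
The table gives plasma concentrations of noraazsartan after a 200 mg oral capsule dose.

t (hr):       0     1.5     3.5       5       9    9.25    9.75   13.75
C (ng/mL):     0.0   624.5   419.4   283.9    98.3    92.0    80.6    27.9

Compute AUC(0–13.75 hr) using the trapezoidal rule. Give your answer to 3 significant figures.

AUC = 3090 ng/mL·hr

Trapezoidal AUC_0→13.75:
  [0→1.5]: (0.0+624.5)/2 × 1.5 = 468.375
  [1.5→3.5]: (624.5+419.4)/2 × 2 = 1043.9
  [3.5→5]: (419.4+283.9)/2 × 1.5 = 527.475
  [5→9]: (283.9+98.3)/2 × 4 = 764.4
  [9→9.25]: (98.3+92.0)/2 × 0.25 = 23.7875
  [9.25→9.75]: (92.0+80.6)/2 × 0.5 = 43.15
  [9.75→13.75]: (80.6+27.9)/2 × 4 = 217.0
  Sum = 3088.0875 ng/mL·hr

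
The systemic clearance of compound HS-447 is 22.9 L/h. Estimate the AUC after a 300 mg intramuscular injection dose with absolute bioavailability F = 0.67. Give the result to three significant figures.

AUC = 8.78 mg/L·h

AUC_0→∞ = F × Dose / CL
        = 0.67 × 300 / 22.9 = 8.77729 mg/L·h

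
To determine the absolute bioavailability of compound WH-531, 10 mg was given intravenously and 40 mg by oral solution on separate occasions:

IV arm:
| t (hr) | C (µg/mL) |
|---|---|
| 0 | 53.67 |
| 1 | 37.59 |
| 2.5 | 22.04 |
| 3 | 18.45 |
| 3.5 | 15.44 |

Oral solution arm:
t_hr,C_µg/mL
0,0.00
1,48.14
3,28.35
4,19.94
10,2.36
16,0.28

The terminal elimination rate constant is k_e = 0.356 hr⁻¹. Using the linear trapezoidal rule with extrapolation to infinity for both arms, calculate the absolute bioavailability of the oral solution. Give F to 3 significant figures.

Trapezoidal AUC_0→3.5 (IV):
  [0→1]: (53.67+37.59)/2 × 1 = 45.63
  [1→2.5]: (37.59+22.04)/2 × 1.5 = 44.7225
  [2.5→3]: (22.04+18.45)/2 × 0.5 = 10.1225
  [3→3.5]: (18.45+15.44)/2 × 0.5 = 8.4725
  Sum = 108.9475 µg/mL·hr
IV tail: 15.44/0.356 = 43.371; AUC_iv,0→∞ = 108.9475 + 43.371 = 152.3185 µg/mL·hr
Trapezoidal AUC_0→16 (oral solution):
  [0→1]: (0.00+48.14)/2 × 1 = 24.07
  [1→3]: (48.14+28.35)/2 × 2 = 76.49
  [3→4]: (28.35+19.94)/2 × 1 = 24.145
  [4→10]: (19.94+2.36)/2 × 6 = 66.9
  [10→16]: (2.36+0.28)/2 × 6 = 7.92
  Sum = 199.525 µg/mL·hr
oral solution tail: 0.28/0.356 = 0.787; AUC_ev,0→∞ = 199.525 + 0.787 = 200.312 µg/mL·hr
F = (AUC_ev/D_ev)/(AUC_iv/D_iv) = (200.312/40)/(152.3185/10) = 5.0078/15.23185 = 0.3288

F = 0.329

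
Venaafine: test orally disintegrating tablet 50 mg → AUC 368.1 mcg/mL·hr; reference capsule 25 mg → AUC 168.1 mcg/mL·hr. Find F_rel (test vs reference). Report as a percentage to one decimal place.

F_rel = 109.5%

F_rel = (AUC_test/D_test) / (AUC_ref/D_ref)
      = (368.1/50) / (168.1/25)
      = 7.362 / 6.724 = 1.0949 = 109.49%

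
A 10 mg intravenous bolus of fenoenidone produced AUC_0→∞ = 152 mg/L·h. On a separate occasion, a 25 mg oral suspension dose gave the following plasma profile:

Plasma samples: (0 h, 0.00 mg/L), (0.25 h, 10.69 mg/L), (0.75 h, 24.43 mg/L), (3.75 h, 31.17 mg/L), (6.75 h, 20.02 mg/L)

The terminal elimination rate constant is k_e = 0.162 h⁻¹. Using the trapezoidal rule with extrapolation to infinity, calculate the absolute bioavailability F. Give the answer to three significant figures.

F = 0.773

Trapezoidal AUC_0→6.75 (oral suspension):
  [0→0.25]: (0.00+10.69)/2 × 0.25 = 1.33625
  [0.25→0.75]: (10.69+24.43)/2 × 0.5 = 8.78
  [0.75→3.75]: (24.43+31.17)/2 × 3 = 83.4
  [3.75→6.75]: (31.17+20.02)/2 × 3 = 76.785
  Sum = 170.30125 mg/L·h
Tail: C_last/k_e = 20.02/0.162 = 123.580
AUC_0→∞ (oral suspension) = 170.30125 + 123.580 = 293.88125 mg/L·h
F = (AUC_ev/D_ev)/(AUC_iv/D_iv) = (293.88125/25)/(152/10) = 11.75525/15.2 = 0.7734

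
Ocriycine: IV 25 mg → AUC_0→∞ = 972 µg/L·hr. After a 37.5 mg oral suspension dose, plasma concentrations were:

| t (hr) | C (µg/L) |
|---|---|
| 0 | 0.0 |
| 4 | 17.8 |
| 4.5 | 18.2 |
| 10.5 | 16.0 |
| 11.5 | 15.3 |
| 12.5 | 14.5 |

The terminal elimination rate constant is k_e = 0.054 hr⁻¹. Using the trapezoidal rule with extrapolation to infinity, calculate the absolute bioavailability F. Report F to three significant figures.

Trapezoidal AUC_0→12.5 (oral suspension):
  [0→4]: (0.0+17.8)/2 × 4 = 35.6
  [4→4.5]: (17.8+18.2)/2 × 0.5 = 9.0
  [4.5→10.5]: (18.2+16.0)/2 × 6 = 102.6
  [10.5→11.5]: (16.0+15.3)/2 × 1 = 15.65
  [11.5→12.5]: (15.3+14.5)/2 × 1 = 14.9
  Sum = 177.75 µg/L·hr
Tail: C_last/k_e = 14.5/0.054 = 268.519
AUC_0→∞ (oral suspension) = 177.75 + 268.519 = 446.269 µg/L·hr
F = (AUC_ev/D_ev)/(AUC_iv/D_iv) = (446.269/37.5)/(972/25) = 11.9005/38.88 = 0.3061

F = 0.306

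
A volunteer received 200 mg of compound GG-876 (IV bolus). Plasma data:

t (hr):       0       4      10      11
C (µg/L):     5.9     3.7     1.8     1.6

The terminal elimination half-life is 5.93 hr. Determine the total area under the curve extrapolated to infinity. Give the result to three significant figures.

Trapezoidal AUC_0→11:
  [0→4]: (5.9+3.7)/2 × 4 = 19.2
  [4→10]: (3.7+1.8)/2 × 6 = 16.5
  [10→11]: (1.8+1.6)/2 × 1 = 1.7
  Sum = 37.4 µg/L·hr
k_e = ln2 / t½ = 0.693147 / 5.93 = 0.1169 hr^-1
Extrapolated tail: C_last / k_e = 1.6 / 0.1169 = 13.687
AUC_0→∞ = 37.4 + 13.687 = 51.087 µg/L·hr

AUC = 51.1 µg/L·hr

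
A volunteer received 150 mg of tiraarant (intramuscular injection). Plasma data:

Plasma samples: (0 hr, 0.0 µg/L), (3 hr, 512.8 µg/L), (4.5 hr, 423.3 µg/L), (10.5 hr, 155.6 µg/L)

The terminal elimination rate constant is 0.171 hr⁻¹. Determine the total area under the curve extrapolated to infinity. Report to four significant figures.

AUC = 4118 µg/L·hr

Trapezoidal AUC_0→10.5:
  [0→3]: (0.0+512.8)/2 × 3 = 769.2
  [3→4.5]: (512.8+423.3)/2 × 1.5 = 702.075
  [4.5→10.5]: (423.3+155.6)/2 × 6 = 1736.7
  Sum = 3207.975 µg/L·hr
Extrapolated tail: C_last / k_e = 155.6 / 0.171 = 909.942
AUC_0→∞ = 3207.975 + 909.942 = 4117.917 µg/L·hr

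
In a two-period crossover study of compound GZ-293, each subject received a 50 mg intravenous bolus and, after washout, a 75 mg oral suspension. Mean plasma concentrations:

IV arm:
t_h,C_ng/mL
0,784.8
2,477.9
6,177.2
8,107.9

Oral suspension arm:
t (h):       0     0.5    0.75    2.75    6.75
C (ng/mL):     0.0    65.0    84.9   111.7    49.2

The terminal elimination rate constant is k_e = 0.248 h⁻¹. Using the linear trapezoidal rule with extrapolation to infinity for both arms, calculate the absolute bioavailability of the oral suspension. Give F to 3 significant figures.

F = 0.152

Trapezoidal AUC_0→8 (IV):
  [0→2]: (784.8+477.9)/2 × 2 = 1262.7
  [2→6]: (477.9+177.2)/2 × 4 = 1310.2
  [6→8]: (177.2+107.9)/2 × 2 = 285.1
  Sum = 2858.0 ng/mL·h
IV tail: 107.9/0.248 = 435.081; AUC_iv,0→∞ = 2858.0 + 435.081 = 3293.081 ng/mL·h
Trapezoidal AUC_0→6.75 (oral suspension):
  [0→0.5]: (0.0+65.0)/2 × 0.5 = 16.25
  [0.5→0.75]: (65.0+84.9)/2 × 0.25 = 18.7375
  [0.75→2.75]: (84.9+111.7)/2 × 2 = 196.6
  [2.75→6.75]: (111.7+49.2)/2 × 4 = 321.8
  Sum = 553.3875 ng/mL·h
oral suspension tail: 49.2/0.248 = 198.387; AUC_ev,0→∞ = 553.3875 + 198.387 = 751.7745 ng/mL·h
F = (AUC_ev/D_ev)/(AUC_iv/D_iv) = (751.7745/75)/(3293.081/50) = 10.02366/65.86162 = 0.1522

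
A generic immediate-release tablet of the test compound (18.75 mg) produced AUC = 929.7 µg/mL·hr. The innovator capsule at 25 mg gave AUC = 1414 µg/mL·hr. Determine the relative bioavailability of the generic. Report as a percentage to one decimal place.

F_rel = (AUC_test/D_test) / (AUC_ref/D_ref)
      = (929.7/18.75) / (1414/25)
      = 49.584 / 56.56 = 0.8767 = 87.67%

F_rel = 87.7%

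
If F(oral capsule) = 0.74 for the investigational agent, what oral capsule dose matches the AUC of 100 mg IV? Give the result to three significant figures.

For equal systemic exposure: F × D_ev = D_iv
D_ev = D_iv / F = 100 / 0.74 = 135.135 mg

D_oral = 135 mg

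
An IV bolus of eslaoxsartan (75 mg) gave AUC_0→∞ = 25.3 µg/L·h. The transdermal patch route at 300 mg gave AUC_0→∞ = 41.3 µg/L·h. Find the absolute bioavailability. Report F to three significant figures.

F = (AUC_ev / D_ev) / (AUC_iv / D_iv)
  = (41.3/300) / (25.3/75)
  = 0.137667 / 0.337333 = 0.4081

F = 0.408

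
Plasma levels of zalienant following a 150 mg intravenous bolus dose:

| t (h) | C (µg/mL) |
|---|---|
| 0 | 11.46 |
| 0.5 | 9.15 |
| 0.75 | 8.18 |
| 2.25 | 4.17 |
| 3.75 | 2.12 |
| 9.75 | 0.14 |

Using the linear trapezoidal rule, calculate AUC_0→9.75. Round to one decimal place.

Trapezoidal AUC_0→9.75:
  [0→0.5]: (11.46+9.15)/2 × 0.5 = 5.1525
  [0.5→0.75]: (9.15+8.18)/2 × 0.25 = 2.16625
  [0.75→2.25]: (8.18+4.17)/2 × 1.5 = 9.2625
  [2.25→3.75]: (4.17+2.12)/2 × 1.5 = 4.7175
  [3.75→9.75]: (2.12+0.14)/2 × 6 = 6.78
  Sum = 28.07875 µg/mL·h

AUC = 28.1 µg/mL·h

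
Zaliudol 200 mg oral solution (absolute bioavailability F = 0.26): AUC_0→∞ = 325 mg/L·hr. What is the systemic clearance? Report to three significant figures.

CL = 0.160 L/hr

CL = F × Dose / AUC_0→∞
   = 0.26 × 200 / 325 = 0.16 L/hr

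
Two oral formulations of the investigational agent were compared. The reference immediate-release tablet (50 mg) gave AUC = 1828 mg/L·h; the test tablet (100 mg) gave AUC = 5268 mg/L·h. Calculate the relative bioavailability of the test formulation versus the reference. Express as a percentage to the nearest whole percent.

F_rel = 144%

F_rel = (AUC_test/D_test) / (AUC_ref/D_ref)
      = (5268/100) / (1828/50)
      = 52.68 / 36.56 = 1.4409 = 144.09%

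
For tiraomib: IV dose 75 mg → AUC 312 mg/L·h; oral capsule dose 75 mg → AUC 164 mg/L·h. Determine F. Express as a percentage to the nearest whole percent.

F = (AUC_ev / D_ev) / (AUC_iv / D_iv)
  = (164/75) / (312/75)
  = 2.18667 / 4.16 = 0.5256
  = 52.56%

F = 53%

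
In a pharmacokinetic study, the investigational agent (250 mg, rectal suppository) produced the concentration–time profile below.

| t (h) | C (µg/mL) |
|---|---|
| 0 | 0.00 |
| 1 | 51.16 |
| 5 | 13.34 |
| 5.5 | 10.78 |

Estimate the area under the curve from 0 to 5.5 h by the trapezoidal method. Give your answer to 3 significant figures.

AUC = 161 µg/mL·h

Trapezoidal AUC_0→5.5:
  [0→1]: (0.00+51.16)/2 × 1 = 25.58
  [1→5]: (51.16+13.34)/2 × 4 = 129.0
  [5→5.5]: (13.34+10.78)/2 × 0.5 = 6.03
  Sum = 160.61 µg/mL·h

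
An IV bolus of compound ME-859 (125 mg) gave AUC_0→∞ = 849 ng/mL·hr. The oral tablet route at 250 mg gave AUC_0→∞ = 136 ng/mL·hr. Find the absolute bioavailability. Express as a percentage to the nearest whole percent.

F = 8%

F = (AUC_ev / D_ev) / (AUC_iv / D_iv)
  = (136/250) / (849/125)
  = 0.544 / 6.792 = 0.0801
  = 8.01%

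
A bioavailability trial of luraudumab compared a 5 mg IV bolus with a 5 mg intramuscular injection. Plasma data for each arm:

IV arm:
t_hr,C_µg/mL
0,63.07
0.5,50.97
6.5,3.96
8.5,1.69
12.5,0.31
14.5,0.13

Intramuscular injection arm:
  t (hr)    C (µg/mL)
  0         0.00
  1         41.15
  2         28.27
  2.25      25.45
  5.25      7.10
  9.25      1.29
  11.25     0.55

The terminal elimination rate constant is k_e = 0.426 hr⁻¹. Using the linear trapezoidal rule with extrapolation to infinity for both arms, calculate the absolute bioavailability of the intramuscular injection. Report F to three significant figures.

Trapezoidal AUC_0→14.5 (IV):
  [0→0.5]: (63.07+50.97)/2 × 0.5 = 28.51
  [0.5→6.5]: (50.97+3.96)/2 × 6 = 164.79
  [6.5→8.5]: (3.96+1.69)/2 × 2 = 5.65
  [8.5→12.5]: (1.69+0.31)/2 × 4 = 4.0
  [12.5→14.5]: (0.31+0.13)/2 × 2 = 0.44
  Sum = 203.39 µg/mL·hr
IV tail: 0.13/0.426 = 0.305; AUC_iv,0→∞ = 203.39 + 0.305 = 203.695 µg/mL·hr
Trapezoidal AUC_0→11.25 (intramuscular injection):
  [0→1]: (0.00+41.15)/2 × 1 = 20.575
  [1→2]: (41.15+28.27)/2 × 1 = 34.71
  [2→2.25]: (28.27+25.45)/2 × 0.25 = 6.715
  [2.25→5.25]: (25.45+7.10)/2 × 3 = 48.825
  [5.25→9.25]: (7.10+1.29)/2 × 4 = 16.78
  [9.25→11.25]: (1.29+0.55)/2 × 2 = 1.84
  Sum = 129.445 µg/mL·hr
intramuscular injection tail: 0.55/0.426 = 1.291; AUC_ev,0→∞ = 129.445 + 1.291 = 130.736 µg/mL·hr
F = (AUC_ev/D_ev)/(AUC_iv/D_iv) = (130.736/5)/(203.695/5) = 26.1472/40.739 = 0.6418

F = 0.642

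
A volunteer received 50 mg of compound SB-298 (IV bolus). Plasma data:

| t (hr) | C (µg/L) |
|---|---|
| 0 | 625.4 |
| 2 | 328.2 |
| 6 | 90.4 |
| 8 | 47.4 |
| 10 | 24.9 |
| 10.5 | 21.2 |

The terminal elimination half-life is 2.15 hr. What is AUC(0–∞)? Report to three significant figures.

AUC = 2080 µg/L·hr

Trapezoidal AUC_0→10.5:
  [0→2]: (625.4+328.2)/2 × 2 = 953.6
  [2→6]: (328.2+90.4)/2 × 4 = 837.2
  [6→8]: (90.4+47.4)/2 × 2 = 137.8
  [8→10]: (47.4+24.9)/2 × 2 = 72.3
  [10→10.5]: (24.9+21.2)/2 × 0.5 = 11.525
  Sum = 2012.425 µg/L·hr
k_e = ln2 / t½ = 0.693147 / 2.15 = 0.3224 hr^-1
Extrapolated tail: C_last / k_e = 21.2 / 0.3224 = 65.757
AUC_0→∞ = 2012.425 + 65.757 = 2078.182 µg/L·hr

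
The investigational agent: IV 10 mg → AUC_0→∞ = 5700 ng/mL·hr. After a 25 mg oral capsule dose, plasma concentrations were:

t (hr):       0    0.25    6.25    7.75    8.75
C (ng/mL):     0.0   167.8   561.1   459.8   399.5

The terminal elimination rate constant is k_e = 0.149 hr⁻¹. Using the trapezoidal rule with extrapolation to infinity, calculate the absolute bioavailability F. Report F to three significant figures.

Trapezoidal AUC_0→8.75 (oral capsule):
  [0→0.25]: (0.0+167.8)/2 × 0.25 = 20.975
  [0.25→6.25]: (167.8+561.1)/2 × 6 = 2186.7
  [6.25→7.75]: (561.1+459.8)/2 × 1.5 = 765.675
  [7.75→8.75]: (459.8+399.5)/2 × 1 = 429.65
  Sum = 3403.0 ng/mL·hr
Tail: C_last/k_e = 399.5/0.149 = 2681.208
AUC_0→∞ (oral capsule) = 3403.0 + 2681.208 = 6084.208 ng/mL·hr
F = (AUC_ev/D_ev)/(AUC_iv/D_iv) = (6084.208/25)/(5700/10) = 243.36832/570 = 0.4270

F = 0.427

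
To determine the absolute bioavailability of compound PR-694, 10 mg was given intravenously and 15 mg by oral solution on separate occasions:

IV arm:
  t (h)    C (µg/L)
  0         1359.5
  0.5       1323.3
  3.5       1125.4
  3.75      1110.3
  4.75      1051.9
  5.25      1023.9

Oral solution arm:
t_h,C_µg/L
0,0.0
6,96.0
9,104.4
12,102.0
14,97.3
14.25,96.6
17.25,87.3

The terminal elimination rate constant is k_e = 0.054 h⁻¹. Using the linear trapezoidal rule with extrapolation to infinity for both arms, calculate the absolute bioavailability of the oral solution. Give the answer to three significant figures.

Trapezoidal AUC_0→5.25 (IV):
  [0→0.5]: (1359.5+1323.3)/2 × 0.5 = 670.7
  [0.5→3.5]: (1323.3+1125.4)/2 × 3 = 3673.05
  [3.5→3.75]: (1125.4+1110.3)/2 × 0.25 = 279.4625
  [3.75→4.75]: (1110.3+1051.9)/2 × 1 = 1081.1
  [4.75→5.25]: (1051.9+1023.9)/2 × 0.5 = 518.95
  Sum = 6223.2625 µg/L·h
IV tail: 1023.9/0.054 = 18961.111; AUC_iv,0→∞ = 6223.2625 + 18961.111 = 25184.3735 µg/L·h
Trapezoidal AUC_0→17.25 (oral solution):
  [0→6]: (0.0+96.0)/2 × 6 = 288.0
  [6→9]: (96.0+104.4)/2 × 3 = 300.6
  [9→12]: (104.4+102.0)/2 × 3 = 309.6
  [12→14]: (102.0+97.3)/2 × 2 = 199.3
  [14→14.25]: (97.3+96.6)/2 × 0.25 = 24.2375
  [14.25→17.25]: (96.6+87.3)/2 × 3 = 275.85
  Sum = 1397.5875 µg/L·h
oral solution tail: 87.3/0.054 = 1616.667; AUC_ev,0→∞ = 1397.5875 + 1616.667 = 3014.2545 µg/L·h
F = (AUC_ev/D_ev)/(AUC_iv/D_iv) = (3014.2545/15)/(25184.3735/10) = 200.9503/2518.44 = 0.0798

F = 0.0798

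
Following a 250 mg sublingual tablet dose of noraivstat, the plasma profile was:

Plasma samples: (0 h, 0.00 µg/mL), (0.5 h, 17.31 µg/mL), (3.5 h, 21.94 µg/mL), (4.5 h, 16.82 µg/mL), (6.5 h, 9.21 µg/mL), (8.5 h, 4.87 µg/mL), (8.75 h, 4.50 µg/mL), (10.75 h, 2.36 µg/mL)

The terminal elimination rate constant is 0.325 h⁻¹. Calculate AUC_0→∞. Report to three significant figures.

Trapezoidal AUC_0→10.75:
  [0→0.5]: (0.00+17.31)/2 × 0.5 = 4.3275
  [0.5→3.5]: (17.31+21.94)/2 × 3 = 58.875
  [3.5→4.5]: (21.94+16.82)/2 × 1 = 19.38
  [4.5→6.5]: (16.82+9.21)/2 × 2 = 26.03
  [6.5→8.5]: (9.21+4.87)/2 × 2 = 14.08
  [8.5→8.75]: (4.87+4.50)/2 × 0.25 = 1.17125
  [8.75→10.75]: (4.50+2.36)/2 × 2 = 6.86
  Sum = 130.72375 µg/mL·h
Extrapolated tail: C_last / k_e = 2.36 / 0.325 = 7.262
AUC_0→∞ = 130.72375 + 7.262 = 137.98575 µg/mL·h

AUC = 138 µg/mL·h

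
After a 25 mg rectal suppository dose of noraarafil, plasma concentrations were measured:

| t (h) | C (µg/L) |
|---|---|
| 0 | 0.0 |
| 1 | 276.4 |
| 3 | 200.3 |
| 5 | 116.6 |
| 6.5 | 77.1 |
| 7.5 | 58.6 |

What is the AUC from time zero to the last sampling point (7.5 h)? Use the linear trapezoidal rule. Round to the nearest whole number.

AUC = 1145 µg/L·h

Trapezoidal AUC_0→7.5:
  [0→1]: (0.0+276.4)/2 × 1 = 138.2
  [1→3]: (276.4+200.3)/2 × 2 = 476.7
  [3→5]: (200.3+116.6)/2 × 2 = 316.9
  [5→6.5]: (116.6+77.1)/2 × 1.5 = 145.275
  [6.5→7.5]: (77.1+58.6)/2 × 1 = 67.85
  Sum = 1144.925 µg/L·h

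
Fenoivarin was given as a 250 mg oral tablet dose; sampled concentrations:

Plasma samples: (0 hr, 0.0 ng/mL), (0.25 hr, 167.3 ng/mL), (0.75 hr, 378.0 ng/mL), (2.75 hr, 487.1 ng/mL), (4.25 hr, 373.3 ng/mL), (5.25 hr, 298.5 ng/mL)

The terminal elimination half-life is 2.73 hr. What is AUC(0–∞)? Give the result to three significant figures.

Trapezoidal AUC_0→5.25:
  [0→0.25]: (0.0+167.3)/2 × 0.25 = 20.9125
  [0.25→0.75]: (167.3+378.0)/2 × 0.5 = 136.325
  [0.75→2.75]: (378.0+487.1)/2 × 2 = 865.1
  [2.75→4.25]: (487.1+373.3)/2 × 1.5 = 645.3
  [4.25→5.25]: (373.3+298.5)/2 × 1 = 335.9
  Sum = 2003.5375 ng/mL·hr
k_e = ln2 / t½ = 0.693147 / 2.73 = 0.2539 hr^-1
Extrapolated tail: C_last / k_e = 298.5 / 0.2539 = 1175.660
AUC_0→∞ = 2003.5375 + 1175.660 = 3179.1975 ng/mL·hr

AUC = 3180 ng/mL·hr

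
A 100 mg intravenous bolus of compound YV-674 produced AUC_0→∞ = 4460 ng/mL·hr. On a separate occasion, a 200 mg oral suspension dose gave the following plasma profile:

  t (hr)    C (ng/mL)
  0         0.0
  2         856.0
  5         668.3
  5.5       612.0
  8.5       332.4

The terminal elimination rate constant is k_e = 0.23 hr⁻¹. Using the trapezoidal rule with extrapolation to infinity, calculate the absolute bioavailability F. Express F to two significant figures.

Trapezoidal AUC_0→8.5 (oral suspension):
  [0→2]: (0.0+856.0)/2 × 2 = 856.0
  [2→5]: (856.0+668.3)/2 × 3 = 2286.45
  [5→5.5]: (668.3+612.0)/2 × 0.5 = 320.075
  [5.5→8.5]: (612.0+332.4)/2 × 3 = 1416.6
  Sum = 4879.125 ng/mL·hr
Tail: C_last/k_e = 332.4/0.23 = 1445.217
AUC_0→∞ (oral suspension) = 4879.125 + 1445.217 = 6324.342 ng/mL·hr
F = (AUC_ev/D_ev)/(AUC_iv/D_iv) = (6324.342/200)/(4460/100) = 31.62171/44.6 = 0.7090

F = 0.71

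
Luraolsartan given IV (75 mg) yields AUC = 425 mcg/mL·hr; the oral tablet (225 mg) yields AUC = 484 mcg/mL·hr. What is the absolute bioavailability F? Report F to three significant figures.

F = 0.380

F = (AUC_ev / D_ev) / (AUC_iv / D_iv)
  = (484/225) / (425/75)
  = 2.15111 / 5.66667 = 0.3796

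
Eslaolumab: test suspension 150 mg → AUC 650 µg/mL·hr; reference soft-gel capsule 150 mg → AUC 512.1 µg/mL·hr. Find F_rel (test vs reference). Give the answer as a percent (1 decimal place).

F_rel = (AUC_test/D_test) / (AUC_ref/D_ref)
      = (650/150) / (512.1/150)
      = 4.33333 / 3.414 = 1.2693 = 126.93%

F_rel = 126.9%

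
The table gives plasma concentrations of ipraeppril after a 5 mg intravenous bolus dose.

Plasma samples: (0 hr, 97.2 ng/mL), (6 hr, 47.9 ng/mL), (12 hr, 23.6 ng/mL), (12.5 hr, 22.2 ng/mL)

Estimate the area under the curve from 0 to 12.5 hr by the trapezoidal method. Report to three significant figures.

Trapezoidal AUC_0→12.5:
  [0→6]: (97.2+47.9)/2 × 6 = 435.3
  [6→12]: (47.9+23.6)/2 × 6 = 214.5
  [12→12.5]: (23.6+22.2)/2 × 0.5 = 11.45
  Sum = 661.25 ng/mL·hr

AUC = 661 ng/mL·hr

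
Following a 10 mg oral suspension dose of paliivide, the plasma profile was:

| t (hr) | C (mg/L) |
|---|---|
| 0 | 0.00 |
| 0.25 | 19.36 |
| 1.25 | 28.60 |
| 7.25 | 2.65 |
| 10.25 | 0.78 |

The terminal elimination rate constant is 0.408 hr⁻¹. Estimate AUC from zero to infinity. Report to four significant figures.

AUC = 127.2 mg/L·hr

Trapezoidal AUC_0→10.25:
  [0→0.25]: (0.00+19.36)/2 × 0.25 = 2.42
  [0.25→1.25]: (19.36+28.60)/2 × 1 = 23.98
  [1.25→7.25]: (28.60+2.65)/2 × 6 = 93.75
  [7.25→10.25]: (2.65+0.78)/2 × 3 = 5.145
  Sum = 125.295 mg/L·hr
Extrapolated tail: C_last / k_e = 0.78 / 0.408 = 1.912
AUC_0→∞ = 125.295 + 1.912 = 127.207 mg/L·hr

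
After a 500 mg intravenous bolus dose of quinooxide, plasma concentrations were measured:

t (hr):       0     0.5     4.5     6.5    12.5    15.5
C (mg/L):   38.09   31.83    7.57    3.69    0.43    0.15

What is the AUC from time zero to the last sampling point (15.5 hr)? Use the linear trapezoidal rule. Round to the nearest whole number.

Trapezoidal AUC_0→15.5:
  [0→0.5]: (38.09+31.83)/2 × 0.5 = 17.48
  [0.5→4.5]: (31.83+7.57)/2 × 4 = 78.8
  [4.5→6.5]: (7.57+3.69)/2 × 2 = 11.26
  [6.5→12.5]: (3.69+0.43)/2 × 6 = 12.36
  [12.5→15.5]: (0.43+0.15)/2 × 3 = 0.87
  Sum = 120.77 mg/L·hr

AUC = 121 mg/L·hr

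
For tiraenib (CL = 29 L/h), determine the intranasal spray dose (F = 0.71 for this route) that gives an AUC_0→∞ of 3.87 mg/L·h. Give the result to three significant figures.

Dose = 158 mg

Dose = CL × AUC_0→∞ / F
     = 29 × 3.87 / 0.71 = 158.07 mg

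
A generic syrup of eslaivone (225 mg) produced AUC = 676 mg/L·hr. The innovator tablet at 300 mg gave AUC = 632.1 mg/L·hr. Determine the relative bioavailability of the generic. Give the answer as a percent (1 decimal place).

F_rel = (AUC_test/D_test) / (AUC_ref/D_ref)
      = (676/225) / (632.1/300)
      = 3.00444 / 2.107 = 1.4259 = 142.59%

F_rel = 142.6%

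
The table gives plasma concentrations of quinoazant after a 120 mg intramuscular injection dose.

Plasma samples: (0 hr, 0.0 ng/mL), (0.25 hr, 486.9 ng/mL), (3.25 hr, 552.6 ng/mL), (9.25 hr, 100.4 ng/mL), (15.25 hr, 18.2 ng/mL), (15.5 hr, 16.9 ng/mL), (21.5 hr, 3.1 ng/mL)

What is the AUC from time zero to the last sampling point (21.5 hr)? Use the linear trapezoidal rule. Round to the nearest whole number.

Trapezoidal AUC_0→21.5:
  [0→0.25]: (0.0+486.9)/2 × 0.25 = 60.8625
  [0.25→3.25]: (486.9+552.6)/2 × 3 = 1559.25
  [3.25→9.25]: (552.6+100.4)/2 × 6 = 1959.0
  [9.25→15.25]: (100.4+18.2)/2 × 6 = 355.8
  [15.25→15.5]: (18.2+16.9)/2 × 0.25 = 4.3875
  [15.5→21.5]: (16.9+3.1)/2 × 6 = 60.0
  Sum = 3999.3 ng/mL·hr

AUC = 3999 ng/mL·hr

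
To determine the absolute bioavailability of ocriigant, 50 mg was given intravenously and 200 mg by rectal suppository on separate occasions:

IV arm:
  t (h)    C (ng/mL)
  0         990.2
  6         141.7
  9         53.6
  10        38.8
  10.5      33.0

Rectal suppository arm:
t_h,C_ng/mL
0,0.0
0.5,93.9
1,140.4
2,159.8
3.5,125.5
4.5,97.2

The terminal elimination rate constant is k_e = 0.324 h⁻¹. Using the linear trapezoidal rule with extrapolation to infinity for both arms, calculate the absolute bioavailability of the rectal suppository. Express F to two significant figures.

F = 0.056

Trapezoidal AUC_0→10.5 (IV):
  [0→6]: (990.2+141.7)/2 × 6 = 3395.7
  [6→9]: (141.7+53.6)/2 × 3 = 292.95
  [9→10]: (53.6+38.8)/2 × 1 = 46.2
  [10→10.5]: (38.8+33.0)/2 × 0.5 = 17.95
  Sum = 3752.8 ng/mL·h
IV tail: 33.0/0.324 = 101.852; AUC_iv,0→∞ = 3752.8 + 101.852 = 3854.652 ng/mL·h
Trapezoidal AUC_0→4.5 (rectal suppository):
  [0→0.5]: (0.0+93.9)/2 × 0.5 = 23.475
  [0.5→1]: (93.9+140.4)/2 × 0.5 = 58.575
  [1→2]: (140.4+159.8)/2 × 1 = 150.1
  [2→3.5]: (159.8+125.5)/2 × 1.5 = 213.975
  [3.5→4.5]: (125.5+97.2)/2 × 1 = 111.35
  Sum = 557.475 ng/mL·h
rectal suppository tail: 97.2/0.324 = 300.000; AUC_ev,0→∞ = 557.475 + 300.000 = 857.475 ng/mL·h
F = (AUC_ev/D_ev)/(AUC_iv/D_iv) = (857.475/200)/(3854.652/50) = 4.287375/77.09304 = 0.0556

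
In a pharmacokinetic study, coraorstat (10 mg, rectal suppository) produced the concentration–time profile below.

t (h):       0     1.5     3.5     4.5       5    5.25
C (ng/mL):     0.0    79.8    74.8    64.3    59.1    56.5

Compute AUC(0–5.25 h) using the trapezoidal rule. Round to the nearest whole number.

AUC = 329 ng/mL·h

Trapezoidal AUC_0→5.25:
  [0→1.5]: (0.0+79.8)/2 × 1.5 = 59.85
  [1.5→3.5]: (79.8+74.8)/2 × 2 = 154.6
  [3.5→4.5]: (74.8+64.3)/2 × 1 = 69.55
  [4.5→5]: (64.3+59.1)/2 × 0.5 = 30.85
  [5→5.25]: (59.1+56.5)/2 × 0.25 = 14.45
  Sum = 329.3 ng/mL·h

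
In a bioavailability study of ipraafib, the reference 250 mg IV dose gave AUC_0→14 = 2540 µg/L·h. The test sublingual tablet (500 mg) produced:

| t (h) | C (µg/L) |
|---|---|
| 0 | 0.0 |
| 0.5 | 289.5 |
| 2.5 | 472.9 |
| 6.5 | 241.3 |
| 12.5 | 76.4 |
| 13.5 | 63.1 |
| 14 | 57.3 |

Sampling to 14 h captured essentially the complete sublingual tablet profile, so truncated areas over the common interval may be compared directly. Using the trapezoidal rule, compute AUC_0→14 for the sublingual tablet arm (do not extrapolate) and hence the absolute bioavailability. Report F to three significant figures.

F = 0.653

Trapezoidal AUC_0→14 (sublingual tablet):
  [0→0.5]: (0.0+289.5)/2 × 0.5 = 72.375
  [0.5→2.5]: (289.5+472.9)/2 × 2 = 762.4
  [2.5→6.5]: (472.9+241.3)/2 × 4 = 1428.4
  [6.5→12.5]: (241.3+76.4)/2 × 6 = 953.1
  [12.5→13.5]: (76.4+63.1)/2 × 1 = 69.75
  [13.5→14]: (63.1+57.3)/2 × 0.5 = 30.1
  Sum = 3316.125 µg/L·h
F = (AUC_ev/D_ev)/(AUC_iv/D_iv) = (3316.125/500)/(2540/250) = 6.63225/10.16 = 0.6528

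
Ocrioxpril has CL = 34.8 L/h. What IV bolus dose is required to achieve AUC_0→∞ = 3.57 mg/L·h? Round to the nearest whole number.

Dose_iv = CL × AUC_0→∞
     = 34.8 × 3.57 = 124.236 mg

Dose = 124 mg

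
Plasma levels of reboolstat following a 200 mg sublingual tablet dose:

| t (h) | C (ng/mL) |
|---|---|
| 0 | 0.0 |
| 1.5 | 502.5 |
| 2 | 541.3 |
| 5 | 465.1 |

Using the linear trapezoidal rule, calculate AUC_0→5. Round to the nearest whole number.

AUC = 2147 ng/mL·h

Trapezoidal AUC_0→5:
  [0→1.5]: (0.0+502.5)/2 × 1.5 = 376.875
  [1.5→2]: (502.5+541.3)/2 × 0.5 = 260.95
  [2→5]: (541.3+465.1)/2 × 3 = 1509.6
  Sum = 2147.425 ng/mL·h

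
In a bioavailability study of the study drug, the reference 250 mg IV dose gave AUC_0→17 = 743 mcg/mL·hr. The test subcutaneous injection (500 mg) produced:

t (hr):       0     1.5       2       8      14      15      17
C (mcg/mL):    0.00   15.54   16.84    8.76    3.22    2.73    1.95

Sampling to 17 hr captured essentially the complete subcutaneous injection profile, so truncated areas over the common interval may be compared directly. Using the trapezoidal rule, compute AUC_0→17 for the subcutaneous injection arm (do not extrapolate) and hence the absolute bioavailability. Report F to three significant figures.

F = 0.0943

Trapezoidal AUC_0→17 (subcutaneous injection):
  [0→1.5]: (0.00+15.54)/2 × 1.5 = 11.655
  [1.5→2]: (15.54+16.84)/2 × 0.5 = 8.095
  [2→8]: (16.84+8.76)/2 × 6 = 76.8
  [8→14]: (8.76+3.22)/2 × 6 = 35.94
  [14→15]: (3.22+2.73)/2 × 1 = 2.975
  [15→17]: (2.73+1.95)/2 × 2 = 4.68
  Sum = 140.145 mcg/mL·hr
F = (AUC_ev/D_ev)/(AUC_iv/D_iv) = (140.145/500)/(743/250) = 0.28029/2.972 = 0.0943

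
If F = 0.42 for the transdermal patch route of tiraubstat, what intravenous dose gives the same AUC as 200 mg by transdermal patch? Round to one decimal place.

D_iv = 84.0 mg

Systemic exposure from an extravascular dose = F × D_ev, so the equivalent IV dose is F × D_ev.
D_iv = F × D_ev = 0.42 × 200 = 84 mg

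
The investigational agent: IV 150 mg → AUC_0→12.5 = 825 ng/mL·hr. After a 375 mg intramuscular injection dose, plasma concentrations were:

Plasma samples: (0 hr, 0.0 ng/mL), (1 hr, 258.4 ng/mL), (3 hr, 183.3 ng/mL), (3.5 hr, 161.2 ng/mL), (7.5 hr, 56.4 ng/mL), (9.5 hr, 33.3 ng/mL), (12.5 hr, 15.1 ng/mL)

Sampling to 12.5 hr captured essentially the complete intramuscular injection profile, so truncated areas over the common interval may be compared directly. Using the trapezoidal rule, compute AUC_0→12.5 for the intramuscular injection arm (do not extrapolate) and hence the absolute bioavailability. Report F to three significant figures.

Trapezoidal AUC_0→12.5 (intramuscular injection):
  [0→1]: (0.0+258.4)/2 × 1 = 129.2
  [1→3]: (258.4+183.3)/2 × 2 = 441.7
  [3→3.5]: (183.3+161.2)/2 × 0.5 = 86.125
  [3.5→7.5]: (161.2+56.4)/2 × 4 = 435.2
  [7.5→9.5]: (56.4+33.3)/2 × 2 = 89.7
  [9.5→12.5]: (33.3+15.1)/2 × 3 = 72.6
  Sum = 1254.525 ng/mL·hr
F = (AUC_ev/D_ev)/(AUC_iv/D_iv) = (1254.525/375)/(825/150) = 3.3454/5.5 = 0.6083

F = 0.608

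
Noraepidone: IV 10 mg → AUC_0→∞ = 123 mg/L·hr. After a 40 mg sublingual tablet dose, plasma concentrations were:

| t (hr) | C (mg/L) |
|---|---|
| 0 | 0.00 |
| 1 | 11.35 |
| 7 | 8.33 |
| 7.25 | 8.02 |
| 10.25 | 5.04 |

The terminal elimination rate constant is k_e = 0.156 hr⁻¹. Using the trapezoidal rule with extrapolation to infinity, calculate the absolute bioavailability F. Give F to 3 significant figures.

F = 0.241

Trapezoidal AUC_0→10.25 (sublingual tablet):
  [0→1]: (0.00+11.35)/2 × 1 = 5.675
  [1→7]: (11.35+8.33)/2 × 6 = 59.04
  [7→7.25]: (8.33+8.02)/2 × 0.25 = 2.04375
  [7.25→10.25]: (8.02+5.04)/2 × 3 = 19.59
  Sum = 86.34875 mg/L·hr
Tail: C_last/k_e = 5.04/0.156 = 32.308
AUC_0→∞ (sublingual tablet) = 86.34875 + 32.308 = 118.65675 mg/L·hr
F = (AUC_ev/D_ev)/(AUC_iv/D_iv) = (118.65675/40)/(123/10) = 2.96642/12.3 = 0.2412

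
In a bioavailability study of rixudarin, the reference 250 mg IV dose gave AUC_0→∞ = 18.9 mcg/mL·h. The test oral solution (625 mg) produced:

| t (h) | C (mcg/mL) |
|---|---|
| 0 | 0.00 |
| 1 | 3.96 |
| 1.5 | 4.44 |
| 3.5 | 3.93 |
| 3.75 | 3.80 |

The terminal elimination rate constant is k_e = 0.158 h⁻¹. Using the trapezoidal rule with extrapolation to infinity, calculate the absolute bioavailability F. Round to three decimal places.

F = 0.793

Trapezoidal AUC_0→3.75 (oral solution):
  [0→1]: (0.00+3.96)/2 × 1 = 1.98
  [1→1.5]: (3.96+4.44)/2 × 0.5 = 2.1
  [1.5→3.5]: (4.44+3.93)/2 × 2 = 8.37
  [3.5→3.75]: (3.93+3.80)/2 × 0.25 = 0.96625
  Sum = 13.41625 mcg/mL·h
Tail: C_last/k_e = 3.80/0.158 = 24.051
AUC_0→∞ (oral solution) = 13.41625 + 24.051 = 37.46725 mcg/mL·h
F = (AUC_ev/D_ev)/(AUC_iv/D_iv) = (37.46725/625)/(18.9/250) = 0.0599476/0.0756 = 0.7930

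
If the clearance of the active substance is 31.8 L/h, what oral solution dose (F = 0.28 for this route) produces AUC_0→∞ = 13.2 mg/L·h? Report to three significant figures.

Dose = 1500 mg

Dose = CL × AUC_0→∞ / F
     = 31.8 × 13.2 / 0.28 = 1499.14 mg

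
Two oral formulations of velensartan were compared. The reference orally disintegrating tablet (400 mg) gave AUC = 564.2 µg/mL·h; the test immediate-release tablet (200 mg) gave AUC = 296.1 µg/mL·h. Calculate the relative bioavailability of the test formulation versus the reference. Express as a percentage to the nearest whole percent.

F_rel = 105%

F_rel = (AUC_test/D_test) / (AUC_ref/D_ref)
      = (296.1/200) / (564.2/400)
      = 1.4805 / 1.4105 = 1.0496 = 104.96%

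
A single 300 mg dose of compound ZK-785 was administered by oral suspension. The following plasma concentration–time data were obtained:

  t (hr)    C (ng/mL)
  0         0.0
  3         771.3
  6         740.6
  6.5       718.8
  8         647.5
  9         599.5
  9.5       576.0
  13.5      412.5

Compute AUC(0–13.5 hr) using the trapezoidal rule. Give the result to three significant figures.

Trapezoidal AUC_0→13.5:
  [0→3]: (0.0+771.3)/2 × 3 = 1156.95
  [3→6]: (771.3+740.6)/2 × 3 = 2267.85
  [6→6.5]: (740.6+718.8)/2 × 0.5 = 364.85
  [6.5→8]: (718.8+647.5)/2 × 1.5 = 1024.725
  [8→9]: (647.5+599.5)/2 × 1 = 623.5
  [9→9.5]: (599.5+576.0)/2 × 0.5 = 293.875
  [9.5→13.5]: (576.0+412.5)/2 × 4 = 1977.0
  Sum = 7708.75 ng/mL·hr

AUC = 7710 ng/mL·hr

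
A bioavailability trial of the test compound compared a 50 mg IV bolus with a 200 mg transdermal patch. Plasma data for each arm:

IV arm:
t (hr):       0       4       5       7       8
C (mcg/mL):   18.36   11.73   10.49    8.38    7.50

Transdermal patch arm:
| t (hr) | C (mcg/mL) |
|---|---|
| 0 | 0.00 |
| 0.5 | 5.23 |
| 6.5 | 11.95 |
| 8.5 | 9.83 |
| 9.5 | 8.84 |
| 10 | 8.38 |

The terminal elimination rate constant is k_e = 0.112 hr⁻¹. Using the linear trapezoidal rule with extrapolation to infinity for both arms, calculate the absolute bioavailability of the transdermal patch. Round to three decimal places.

Trapezoidal AUC_0→8 (IV):
  [0→4]: (18.36+11.73)/2 × 4 = 60.18
  [4→5]: (11.73+10.49)/2 × 1 = 11.11
  [5→7]: (10.49+8.38)/2 × 2 = 18.87
  [7→8]: (8.38+7.50)/2 × 1 = 7.94
  Sum = 98.1 mcg/mL·hr
IV tail: 7.50/0.112 = 66.964; AUC_iv,0→∞ = 98.1 + 66.964 = 165.064 mcg/mL·hr
Trapezoidal AUC_0→10 (transdermal patch):
  [0→0.5]: (0.00+5.23)/2 × 0.5 = 1.3075
  [0.5→6.5]: (5.23+11.95)/2 × 6 = 51.54
  [6.5→8.5]: (11.95+9.83)/2 × 2 = 21.78
  [8.5→9.5]: (9.83+8.84)/2 × 1 = 9.335
  [9.5→10]: (8.84+8.38)/2 × 0.5 = 4.305
  Sum = 88.2675 mcg/mL·hr
transdermal patch tail: 8.38/0.112 = 74.821; AUC_ev,0→∞ = 88.2675 + 74.821 = 163.0885 mcg/mL·hr
F = (AUC_ev/D_ev)/(AUC_iv/D_iv) = (163.0885/200)/(165.064/50) = 0.8154425/3.30128 = 0.2470

F = 0.247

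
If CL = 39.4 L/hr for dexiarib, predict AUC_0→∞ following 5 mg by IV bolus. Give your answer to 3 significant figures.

AUC = 0.127 mg/L·hr

AUC_0→∞ = Dose_iv / CL
        = 5 / 39.4 = 0.126904 mg/L·hr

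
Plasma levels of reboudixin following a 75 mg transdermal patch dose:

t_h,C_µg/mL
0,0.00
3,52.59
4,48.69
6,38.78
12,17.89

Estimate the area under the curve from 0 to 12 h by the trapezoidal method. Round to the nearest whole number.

Trapezoidal AUC_0→12:
  [0→3]: (0.00+52.59)/2 × 3 = 78.885
  [3→4]: (52.59+48.69)/2 × 1 = 50.64
  [4→6]: (48.69+38.78)/2 × 2 = 87.47
  [6→12]: (38.78+17.89)/2 × 6 = 170.01
  Sum = 387.005 µg/mL·h

AUC = 387 µg/mL·h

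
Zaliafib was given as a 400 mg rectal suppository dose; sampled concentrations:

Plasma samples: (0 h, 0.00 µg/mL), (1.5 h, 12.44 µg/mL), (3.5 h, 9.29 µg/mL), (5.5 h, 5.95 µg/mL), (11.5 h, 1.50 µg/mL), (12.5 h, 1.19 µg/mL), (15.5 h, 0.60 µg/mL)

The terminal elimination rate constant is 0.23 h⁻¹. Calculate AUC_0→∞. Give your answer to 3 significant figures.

AUC = 75.3 µg/mL·h

Trapezoidal AUC_0→15.5:
  [0→1.5]: (0.00+12.44)/2 × 1.5 = 9.33
  [1.5→3.5]: (12.44+9.29)/2 × 2 = 21.73
  [3.5→5.5]: (9.29+5.95)/2 × 2 = 15.24
  [5.5→11.5]: (5.95+1.50)/2 × 6 = 22.35
  [11.5→12.5]: (1.50+1.19)/2 × 1 = 1.345
  [12.5→15.5]: (1.19+0.60)/2 × 3 = 2.685
  Sum = 72.68 µg/mL·h
Extrapolated tail: C_last / k_e = 0.60 / 0.23 = 2.609
AUC_0→∞ = 72.68 + 2.609 = 75.289 µg/mL·h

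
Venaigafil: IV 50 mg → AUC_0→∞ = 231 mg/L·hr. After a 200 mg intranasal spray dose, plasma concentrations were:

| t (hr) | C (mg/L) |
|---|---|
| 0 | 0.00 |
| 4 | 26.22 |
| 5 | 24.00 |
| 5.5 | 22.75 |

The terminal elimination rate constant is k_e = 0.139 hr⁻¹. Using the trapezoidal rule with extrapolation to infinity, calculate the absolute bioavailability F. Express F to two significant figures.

Trapezoidal AUC_0→5.5 (intranasal spray):
  [0→4]: (0.00+26.22)/2 × 4 = 52.44
  [4→5]: (26.22+24.00)/2 × 1 = 25.11
  [5→5.5]: (24.00+22.75)/2 × 0.5 = 11.6875
  Sum = 89.2375 mg/L·hr
Tail: C_last/k_e = 22.75/0.139 = 163.669
AUC_0→∞ (intranasal spray) = 89.2375 + 163.669 = 252.9065 mg/L·hr
F = (AUC_ev/D_ev)/(AUC_iv/D_iv) = (252.9065/200)/(231/50) = 1.2645325/4.62 = 0.2737

F = 0.27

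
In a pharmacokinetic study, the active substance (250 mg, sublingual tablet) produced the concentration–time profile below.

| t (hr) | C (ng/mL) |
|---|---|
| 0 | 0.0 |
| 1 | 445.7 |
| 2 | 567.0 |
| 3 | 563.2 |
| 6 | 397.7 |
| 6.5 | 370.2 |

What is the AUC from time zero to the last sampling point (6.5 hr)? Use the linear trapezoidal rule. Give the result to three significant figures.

AUC = 2930 ng/mL·hr

Trapezoidal AUC_0→6.5:
  [0→1]: (0.0+445.7)/2 × 1 = 222.85
  [1→2]: (445.7+567.0)/2 × 1 = 506.35
  [2→3]: (567.0+563.2)/2 × 1 = 565.1
  [3→6]: (563.2+397.7)/2 × 3 = 1441.35
  [6→6.5]: (397.7+370.2)/2 × 0.5 = 191.975
  Sum = 2927.625 ng/mL·hr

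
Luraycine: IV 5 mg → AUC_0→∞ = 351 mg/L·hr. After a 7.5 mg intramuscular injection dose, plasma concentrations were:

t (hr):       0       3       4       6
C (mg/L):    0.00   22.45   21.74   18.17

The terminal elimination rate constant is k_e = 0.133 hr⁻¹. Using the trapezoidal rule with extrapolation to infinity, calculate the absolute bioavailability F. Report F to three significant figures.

Trapezoidal AUC_0→6 (intramuscular injection):
  [0→3]: (0.00+22.45)/2 × 3 = 33.675
  [3→4]: (22.45+21.74)/2 × 1 = 22.095
  [4→6]: (21.74+18.17)/2 × 2 = 39.91
  Sum = 95.68 mg/L·hr
Tail: C_last/k_e = 18.17/0.133 = 136.617
AUC_0→∞ (intramuscular injection) = 95.68 + 136.617 = 232.297 mg/L·hr
F = (AUC_ev/D_ev)/(AUC_iv/D_iv) = (232.297/7.5)/(351/5) = 30.9729/70.2 = 0.4412

F = 0.441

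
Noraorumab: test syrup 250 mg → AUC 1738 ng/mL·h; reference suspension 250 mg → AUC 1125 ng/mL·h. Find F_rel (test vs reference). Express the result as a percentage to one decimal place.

F_rel = (AUC_test/D_test) / (AUC_ref/D_ref)
      = (1738/250) / (1125/250)
      = 6.952 / 4.5 = 1.5449 = 154.49%

F_rel = 154.5%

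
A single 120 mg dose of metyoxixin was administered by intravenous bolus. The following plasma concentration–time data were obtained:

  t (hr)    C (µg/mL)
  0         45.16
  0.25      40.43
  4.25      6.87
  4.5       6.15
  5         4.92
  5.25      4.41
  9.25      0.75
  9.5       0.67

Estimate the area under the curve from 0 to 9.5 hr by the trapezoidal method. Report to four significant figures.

Trapezoidal AUC_0→9.5:
  [0→0.25]: (45.16+40.43)/2 × 0.25 = 10.69875
  [0.25→4.25]: (40.43+6.87)/2 × 4 = 94.6
  [4.25→4.5]: (6.87+6.15)/2 × 0.25 = 1.6275
  [4.5→5]: (6.15+4.92)/2 × 0.5 = 2.7675
  [5→5.25]: (4.92+4.41)/2 × 0.25 = 1.16625
  [5.25→9.25]: (4.41+0.75)/2 × 4 = 10.32
  [9.25→9.5]: (0.75+0.67)/2 × 0.25 = 0.1775
  Sum = 121.3575 µg/mL·hr

AUC = 121.4 µg/mL·hr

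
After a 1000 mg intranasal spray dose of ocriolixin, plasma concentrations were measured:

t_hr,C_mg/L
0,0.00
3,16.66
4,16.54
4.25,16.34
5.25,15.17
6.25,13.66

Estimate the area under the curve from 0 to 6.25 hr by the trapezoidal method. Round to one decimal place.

Trapezoidal AUC_0→6.25:
  [0→3]: (0.00+16.66)/2 × 3 = 24.99
  [3→4]: (16.66+16.54)/2 × 1 = 16.6
  [4→4.25]: (16.54+16.34)/2 × 0.25 = 4.11
  [4.25→5.25]: (16.34+15.17)/2 × 1 = 15.755
  [5.25→6.25]: (15.17+13.66)/2 × 1 = 14.415
  Sum = 75.87 mg/L·hr

AUC = 75.9 mg/L·hr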